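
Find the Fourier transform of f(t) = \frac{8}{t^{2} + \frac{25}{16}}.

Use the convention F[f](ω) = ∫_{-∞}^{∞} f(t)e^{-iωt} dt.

F(ω) = \frac{32 \pi e^{- \frac{5 \left|{\omega}\right|}{4}}}{5}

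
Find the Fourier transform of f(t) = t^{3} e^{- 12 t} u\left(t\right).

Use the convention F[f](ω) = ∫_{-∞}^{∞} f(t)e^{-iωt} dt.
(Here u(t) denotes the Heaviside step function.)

F(ω) = \frac{6}{\left(i \omega + 12\right)^{4}}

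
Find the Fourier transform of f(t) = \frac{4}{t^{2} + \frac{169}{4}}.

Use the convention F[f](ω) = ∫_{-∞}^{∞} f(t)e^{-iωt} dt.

F(ω) = \frac{8 \pi e^{- \frac{13 \left|{\omega}\right|}{2}}}{13}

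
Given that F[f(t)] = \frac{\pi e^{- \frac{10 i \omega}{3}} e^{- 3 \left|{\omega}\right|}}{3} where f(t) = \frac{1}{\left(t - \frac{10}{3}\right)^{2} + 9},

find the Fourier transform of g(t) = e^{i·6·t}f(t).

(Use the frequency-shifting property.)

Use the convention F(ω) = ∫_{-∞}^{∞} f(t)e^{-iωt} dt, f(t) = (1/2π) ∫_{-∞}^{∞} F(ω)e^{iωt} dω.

F[g](ω) = \frac{\pi e^{- \frac{10 i \left(\omega - 6\right)}{3} - 3 \left|{\omega - 6}\right|}}{3}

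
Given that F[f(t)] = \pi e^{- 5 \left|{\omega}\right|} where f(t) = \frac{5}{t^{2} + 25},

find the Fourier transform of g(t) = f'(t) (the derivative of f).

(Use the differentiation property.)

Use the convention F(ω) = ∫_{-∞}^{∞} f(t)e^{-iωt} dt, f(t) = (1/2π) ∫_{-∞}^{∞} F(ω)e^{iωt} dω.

F[g](ω) = i \pi \omega e^{- 5 \left|{\omega}\right|}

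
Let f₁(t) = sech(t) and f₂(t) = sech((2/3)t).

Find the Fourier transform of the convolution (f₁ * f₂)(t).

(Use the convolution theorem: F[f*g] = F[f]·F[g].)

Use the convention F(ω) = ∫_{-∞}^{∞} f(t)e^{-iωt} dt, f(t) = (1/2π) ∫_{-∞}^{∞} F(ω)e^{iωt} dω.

F[f₁*f₂](ω) = \frac{3 \pi^{2}}{2 \cosh{\left(\frac{\pi \omega}{2} \right)} \cosh{\left(\frac{3 \pi \omega}{4} \right)}}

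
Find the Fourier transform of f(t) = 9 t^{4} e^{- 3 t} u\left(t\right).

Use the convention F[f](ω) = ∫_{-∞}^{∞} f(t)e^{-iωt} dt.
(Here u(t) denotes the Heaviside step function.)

F(ω) = \frac{216}{\left(i \omega + 3\right)^{5}}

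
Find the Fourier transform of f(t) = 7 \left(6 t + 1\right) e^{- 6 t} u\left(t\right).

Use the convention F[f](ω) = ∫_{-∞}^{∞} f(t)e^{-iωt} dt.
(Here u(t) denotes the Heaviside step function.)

F(ω) = \frac{7 \left(- i \omega - 12\right)}{\omega^{2} - 12 i \omega - 36}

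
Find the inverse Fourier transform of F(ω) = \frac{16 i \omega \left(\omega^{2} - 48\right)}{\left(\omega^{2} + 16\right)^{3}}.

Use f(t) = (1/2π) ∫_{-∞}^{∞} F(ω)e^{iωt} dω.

f(t) = 4 t e^{- 4 \left|{t}\right|} \left|{t}\right|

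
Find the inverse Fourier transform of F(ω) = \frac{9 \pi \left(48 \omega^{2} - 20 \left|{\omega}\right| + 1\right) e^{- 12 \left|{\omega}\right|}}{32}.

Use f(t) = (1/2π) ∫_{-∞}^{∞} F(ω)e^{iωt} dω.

f(t) = \frac{9 t^{4}}{\left(t^{2} + 144\right)^{3}}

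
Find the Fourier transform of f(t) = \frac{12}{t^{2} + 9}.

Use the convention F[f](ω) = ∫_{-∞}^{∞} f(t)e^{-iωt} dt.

F(ω) = 4 \pi e^{- 3 \left|{\omega}\right|}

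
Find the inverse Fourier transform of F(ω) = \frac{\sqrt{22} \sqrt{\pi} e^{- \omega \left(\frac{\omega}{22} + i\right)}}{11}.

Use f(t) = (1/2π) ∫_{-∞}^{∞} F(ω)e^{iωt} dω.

f(t) = e^{- \frac{11 \left(t - 1\right)^{2}}{2}}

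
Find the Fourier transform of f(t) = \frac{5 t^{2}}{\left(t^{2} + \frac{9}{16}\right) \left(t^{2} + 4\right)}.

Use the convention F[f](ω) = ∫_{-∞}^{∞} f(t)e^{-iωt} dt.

F(ω) = \frac{32 \pi e^{- 2 \left|{\omega}\right|}}{11} - \frac{12 \pi e^{- \frac{3 \left|{\omega}\right|}{4}}}{11}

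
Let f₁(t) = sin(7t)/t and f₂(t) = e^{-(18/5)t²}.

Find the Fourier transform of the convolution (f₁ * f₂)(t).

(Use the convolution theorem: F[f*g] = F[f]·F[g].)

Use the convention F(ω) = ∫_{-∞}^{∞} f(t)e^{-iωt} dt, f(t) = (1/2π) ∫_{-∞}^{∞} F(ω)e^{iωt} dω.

F[f₁*f₂](ω) = \begin{cases} \frac{\sqrt{10} \pi^{\frac{3}{2}} e^{- \frac{5 \omega^{2}}{72}}}{6} & \text{for}\: \omega > -7 \wedge \omega < 7 \\0 & \text{otherwise} \end{cases}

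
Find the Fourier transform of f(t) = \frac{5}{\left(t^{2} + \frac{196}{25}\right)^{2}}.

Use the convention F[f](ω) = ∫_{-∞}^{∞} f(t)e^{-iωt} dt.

F(ω) = \frac{125 \pi \left(14 \left|{\omega}\right| + 5\right) e^{- \frac{14 \left|{\omega}\right|}{5}}}{5488}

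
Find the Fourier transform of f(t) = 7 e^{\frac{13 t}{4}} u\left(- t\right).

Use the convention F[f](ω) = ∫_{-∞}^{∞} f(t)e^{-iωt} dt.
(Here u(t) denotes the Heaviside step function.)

F(ω) = - \frac{28}{4 i \omega - 13}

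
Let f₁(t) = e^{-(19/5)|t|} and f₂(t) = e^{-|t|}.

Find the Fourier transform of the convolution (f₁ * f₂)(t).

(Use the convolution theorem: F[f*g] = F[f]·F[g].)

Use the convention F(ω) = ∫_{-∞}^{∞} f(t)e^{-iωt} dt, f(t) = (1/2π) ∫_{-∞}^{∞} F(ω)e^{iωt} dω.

F[f₁*f₂](ω) = \frac{380}{\left(\omega^{2} + 1\right) \left(25 \omega^{2} + 361\right)}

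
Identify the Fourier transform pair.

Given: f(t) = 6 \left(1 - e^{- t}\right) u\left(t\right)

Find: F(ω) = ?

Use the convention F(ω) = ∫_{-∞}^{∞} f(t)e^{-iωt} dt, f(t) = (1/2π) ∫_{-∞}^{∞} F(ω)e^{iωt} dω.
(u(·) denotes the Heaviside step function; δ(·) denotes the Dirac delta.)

F(ω) = 6 \pi \delta\left(\omega\right) - \frac{6 i}{\omega \left(i \omega + 1\right)}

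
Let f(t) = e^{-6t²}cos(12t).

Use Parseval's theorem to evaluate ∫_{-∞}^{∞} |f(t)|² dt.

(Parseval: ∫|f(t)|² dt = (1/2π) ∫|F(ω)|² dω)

∫|f(t)|² dt = \frac{\sqrt{3} \sqrt{\pi} \left(1 + e^{12}\right)}{12 e^{12}}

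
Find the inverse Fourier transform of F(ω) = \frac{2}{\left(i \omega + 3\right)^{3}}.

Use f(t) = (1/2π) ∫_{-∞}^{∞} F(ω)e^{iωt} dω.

f(t) = t^{2} e^{- 3 t} u\left(t\right)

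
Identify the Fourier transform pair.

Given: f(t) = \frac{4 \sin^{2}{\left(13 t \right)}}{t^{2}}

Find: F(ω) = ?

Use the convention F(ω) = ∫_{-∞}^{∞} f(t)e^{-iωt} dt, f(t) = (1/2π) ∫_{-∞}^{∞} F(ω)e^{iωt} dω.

F(ω) = \begin{cases} 2 \pi \left(26 - \left|{\omega}\right|\right) & \text{for}\: \omega > -26 \wedge \omega < 26 \\0 & \text{otherwise} \end{cases}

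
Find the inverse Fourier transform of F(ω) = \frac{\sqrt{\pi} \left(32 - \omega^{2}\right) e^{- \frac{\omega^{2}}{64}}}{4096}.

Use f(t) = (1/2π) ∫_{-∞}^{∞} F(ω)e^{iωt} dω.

f(t) = t^{2} e^{- 16 t^{2}}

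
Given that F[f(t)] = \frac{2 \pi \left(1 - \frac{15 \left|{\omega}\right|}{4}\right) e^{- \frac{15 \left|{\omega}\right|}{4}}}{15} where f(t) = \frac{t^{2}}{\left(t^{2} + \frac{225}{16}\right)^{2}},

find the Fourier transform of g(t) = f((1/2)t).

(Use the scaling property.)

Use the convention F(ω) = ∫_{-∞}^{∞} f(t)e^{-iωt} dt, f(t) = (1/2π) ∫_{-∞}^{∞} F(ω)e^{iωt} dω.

F[g](ω) = \frac{2 \pi \left(2 - 15 \left|{\omega}\right|\right) e^{- \frac{15 \left|{\omega}\right|}{2}}}{15}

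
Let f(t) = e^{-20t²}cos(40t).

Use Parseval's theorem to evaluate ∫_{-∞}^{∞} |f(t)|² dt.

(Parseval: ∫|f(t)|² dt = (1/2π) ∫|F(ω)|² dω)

∫|f(t)|² dt = \frac{\sqrt{10} \sqrt{\pi} \left(1 + e^{40}\right)}{40 e^{40}}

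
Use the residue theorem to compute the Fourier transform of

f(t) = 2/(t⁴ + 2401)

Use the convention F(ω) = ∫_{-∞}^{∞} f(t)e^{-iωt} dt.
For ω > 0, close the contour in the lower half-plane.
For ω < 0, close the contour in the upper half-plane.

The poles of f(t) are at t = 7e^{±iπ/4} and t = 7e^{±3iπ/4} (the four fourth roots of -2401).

Let g(z) = f(z)e^{-iωz}; for large |z| the factor e^{-iωz} decays in the lower half-plane when ω > 0 and in the upper half-plane when ω < 0.

Case ω > 0 (lower half-plane, clockwise contour ⇒ F(ω) = -2πi·ΣRes):
  Res_{z = - \frac{7 \sqrt{2}}{2} - \frac{7 \sqrt{2} i}{2}} g(z) = \frac{\sqrt{2} i \left(1 - i\right) e^{\frac{7 \sqrt{2} \omega \left(-1 + i\right)}{2}}}{1372}
  Res_{z = \frac{7 \sqrt{2}}{2} - \frac{7 \sqrt{2} i}{2}} g(z) = \frac{\sqrt{2} i \left(1 + i\right) e^{- \frac{7 \sqrt{2} \omega \left(1 + i\right)}{2}}}{1372}
  F(ω) = -2πi·ΣRes = \frac{\sqrt{2} \pi \left(1 - i\right) \left(e^{7 \sqrt{2} i \omega} + i\right) e^{- \frac{7 \sqrt{2} \omega \left(1 + i\right)}{2}}}{686} = \frac{2 \pi e^{- \frac{7 \sqrt{2} \omega}{2}} \sin{\left(\frac{7 \sqrt{2} \omega}{2} + \frac{\pi}{4} \right)}}{343}

Case ω < 0 (upper half-plane, counterclockwise contour ⇒ F(ω) = +2πi·ΣRes):
  Res_{z = \frac{7 \sqrt{2}}{2} + \frac{7 \sqrt{2} i}{2}} g(z) = \frac{\sqrt{2} i \left(-1 + i\right) e^{\frac{7 \sqrt{2} \omega \left(1 - i\right)}{2}}}{1372}
  Res_{z = - \frac{7 \sqrt{2}}{2} + \frac{7 \sqrt{2} i}{2}} g(z) = \frac{\sqrt{2} \left(1 - i\right) e^{\frac{7 \sqrt{2} \omega \left(1 + i\right)}{2}}}{1372}
  F(ω) = 2πi·ΣRes = - \frac{\sqrt{2} i \pi \left(i \left(1 - i\right) e^{\frac{7 \sqrt{2} \omega \left(1 - i\right)}{2}} - \left(1 - i\right) e^{\frac{7 \sqrt{2} \omega \left(1 + i\right)}{2}}\right)}{686} = \frac{2 \pi e^{\frac{7 \sqrt{2} \omega}{2}} \cos{\left(\frac{7 \sqrt{2} \omega}{2} + \frac{\pi}{4} \right)}}{343}

Both cases combine into a single formula in |ω|:

F(ω) = \frac{2 \pi e^{- \frac{7 \sqrt{2} \left|{\omega}\right|}{2}} \sin{\left(\frac{7 \sqrt{2} \left|{\omega}\right|}{2} + \frac{\pi}{4} \right)}}{343}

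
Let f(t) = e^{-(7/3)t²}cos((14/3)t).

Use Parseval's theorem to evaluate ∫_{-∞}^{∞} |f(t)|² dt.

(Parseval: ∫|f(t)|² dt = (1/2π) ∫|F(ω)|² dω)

∫|f(t)|² dt = \frac{\sqrt{42} \sqrt{\pi} \left(1 + e^{\frac{14}{3}}\right)}{28 e^{\frac{14}{3}}}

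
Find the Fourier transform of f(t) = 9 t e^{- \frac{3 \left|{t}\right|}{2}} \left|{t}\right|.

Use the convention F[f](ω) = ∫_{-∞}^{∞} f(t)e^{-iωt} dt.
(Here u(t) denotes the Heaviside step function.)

F(ω) = \frac{576 i \omega \left(4 \omega^{2} - 27\right)}{\left(4 \omega^{2} + 9\right)^{3}}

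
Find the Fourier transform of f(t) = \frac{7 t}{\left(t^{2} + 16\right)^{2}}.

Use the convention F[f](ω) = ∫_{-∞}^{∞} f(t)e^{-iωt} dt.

F(ω) = - \frac{7 i \pi \omega e^{- 4 \left|{\omega}\right|}}{8}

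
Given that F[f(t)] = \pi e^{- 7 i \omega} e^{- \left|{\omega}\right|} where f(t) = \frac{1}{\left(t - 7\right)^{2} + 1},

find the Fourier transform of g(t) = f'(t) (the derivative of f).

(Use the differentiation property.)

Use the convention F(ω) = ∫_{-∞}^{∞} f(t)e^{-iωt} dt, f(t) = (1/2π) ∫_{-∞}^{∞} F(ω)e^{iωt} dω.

F[g](ω) = i \pi \omega e^{- 7 i \omega - \left|{\omega}\right|}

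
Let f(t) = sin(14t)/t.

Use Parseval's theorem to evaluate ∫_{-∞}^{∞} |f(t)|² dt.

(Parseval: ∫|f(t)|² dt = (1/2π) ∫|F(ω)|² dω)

∫|f(t)|² dt = 14 \pi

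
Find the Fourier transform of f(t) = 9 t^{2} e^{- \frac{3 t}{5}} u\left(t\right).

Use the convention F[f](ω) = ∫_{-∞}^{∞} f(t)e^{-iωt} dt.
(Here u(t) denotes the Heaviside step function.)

F(ω) = \frac{2250}{\left(5 i \omega + 3\right)^{3}}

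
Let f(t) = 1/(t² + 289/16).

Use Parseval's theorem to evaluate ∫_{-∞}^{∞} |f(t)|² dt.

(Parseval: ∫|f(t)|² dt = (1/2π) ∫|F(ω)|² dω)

∫|f(t)|² dt = \frac{32 \pi}{4913}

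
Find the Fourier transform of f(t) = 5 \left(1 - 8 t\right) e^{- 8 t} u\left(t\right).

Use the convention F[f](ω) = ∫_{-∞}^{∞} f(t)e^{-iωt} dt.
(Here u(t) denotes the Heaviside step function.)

F(ω) = \frac{5 i \omega}{- \omega^{2} + 16 i \omega + 64}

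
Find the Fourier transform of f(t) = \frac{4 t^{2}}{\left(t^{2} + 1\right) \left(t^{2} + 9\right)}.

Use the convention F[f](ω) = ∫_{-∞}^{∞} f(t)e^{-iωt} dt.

F(ω) = \frac{\pi \left(3 - e^{2 \left|{\omega}\right|}\right) e^{- 3 \left|{\omega}\right|}}{2}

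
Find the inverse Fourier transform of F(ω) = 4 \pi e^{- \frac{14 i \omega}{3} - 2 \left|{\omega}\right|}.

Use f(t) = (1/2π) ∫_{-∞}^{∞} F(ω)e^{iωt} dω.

f(t) = \frac{8}{\left(t - \frac{14}{3}\right)^{2} + 4}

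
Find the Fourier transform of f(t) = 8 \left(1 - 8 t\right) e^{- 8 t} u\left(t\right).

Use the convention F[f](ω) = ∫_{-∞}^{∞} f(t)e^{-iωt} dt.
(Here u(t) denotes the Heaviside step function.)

F(ω) = \frac{8 i \omega}{- \omega^{2} + 16 i \omega + 64}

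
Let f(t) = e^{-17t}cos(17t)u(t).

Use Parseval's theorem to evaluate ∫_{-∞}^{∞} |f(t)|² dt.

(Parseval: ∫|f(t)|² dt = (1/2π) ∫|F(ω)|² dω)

∫|f(t)|² dt = \frac{3}{136}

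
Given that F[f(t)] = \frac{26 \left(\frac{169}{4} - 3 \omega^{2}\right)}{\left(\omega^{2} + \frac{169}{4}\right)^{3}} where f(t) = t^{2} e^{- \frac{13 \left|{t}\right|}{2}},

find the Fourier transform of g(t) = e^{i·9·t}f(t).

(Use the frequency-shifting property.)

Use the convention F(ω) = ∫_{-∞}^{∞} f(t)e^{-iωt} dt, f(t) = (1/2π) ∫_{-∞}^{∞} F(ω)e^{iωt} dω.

F[g](ω) = \frac{416 \left(169 - 12 \left(\omega - 9\right)^{2}\right)}{\left(4 \left(\omega - 9\right)^{2} + 169\right)^{3}}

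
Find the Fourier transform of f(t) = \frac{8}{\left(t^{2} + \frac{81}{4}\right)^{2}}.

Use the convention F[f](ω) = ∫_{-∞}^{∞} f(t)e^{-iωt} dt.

F(ω) = \frac{16 \pi \left(9 \left|{\omega}\right| + 2\right) e^{- \frac{9 \left|{\omega}\right|}{2}}}{729}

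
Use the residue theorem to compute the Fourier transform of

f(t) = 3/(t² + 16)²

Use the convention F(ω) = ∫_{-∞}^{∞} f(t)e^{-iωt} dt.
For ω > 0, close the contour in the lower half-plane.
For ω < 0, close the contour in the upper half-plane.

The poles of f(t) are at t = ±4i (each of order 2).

Let g(z) = f(z)e^{-iωz}; for large |z| the factor e^{-iωz} decays in the lower half-plane when ω > 0 and in the upper half-plane when ω < 0.

Case ω > 0 (lower half-plane, clockwise contour ⇒ F(ω) = -2πi·ΣRes):
  Res_{z = - 4 i} g(z) = \frac{3 i \left(4 \omega + 1\right) e^{- 4 \omega}}{256} (pole of order 2)
  F(ω) = -2πi·ΣRes = \frac{3 \pi \left(4 \omega + 1\right) e^{- 4 \omega}}{128}

Case ω < 0 (upper half-plane, counterclockwise contour ⇒ F(ω) = +2πi·ΣRes):
  Res_{z = 4 i} g(z) = \frac{3 i \left(4 \omega - 1\right) e^{4 \omega}}{256} (pole of order 2)
  F(ω) = 2πi·ΣRes = \frac{3 \pi \left(1 - 4 \omega\right) e^{4 \omega}}{128}

Both cases combine into a single formula in |ω|:

F(ω) = \frac{3 \pi \left(4 \left|{\omega}\right| + 1\right) e^{- 4 \left|{\omega}\right|}}{128}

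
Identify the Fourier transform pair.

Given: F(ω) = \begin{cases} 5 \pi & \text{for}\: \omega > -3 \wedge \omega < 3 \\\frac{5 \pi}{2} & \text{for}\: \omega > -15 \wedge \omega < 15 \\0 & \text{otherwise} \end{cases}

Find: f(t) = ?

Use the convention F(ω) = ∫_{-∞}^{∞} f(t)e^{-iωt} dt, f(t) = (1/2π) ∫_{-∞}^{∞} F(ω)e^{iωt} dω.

f(t) = \frac{5 \sin{\left(9 t \right)} \cos{\left(6 t \right)}}{t}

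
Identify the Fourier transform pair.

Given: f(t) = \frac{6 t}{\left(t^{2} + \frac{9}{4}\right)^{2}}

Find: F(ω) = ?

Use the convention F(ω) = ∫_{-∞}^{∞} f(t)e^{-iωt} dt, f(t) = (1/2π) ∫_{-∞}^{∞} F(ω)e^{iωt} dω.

F(ω) = - 2 i \pi \omega e^{- \frac{3 \left|{\omega}\right|}{2}}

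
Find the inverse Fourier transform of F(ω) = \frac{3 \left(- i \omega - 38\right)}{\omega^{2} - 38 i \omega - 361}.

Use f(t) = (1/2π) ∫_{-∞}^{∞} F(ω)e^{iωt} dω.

f(t) = 3 \left(19 t + 1\right) e^{- 19 t} u\left(t\right)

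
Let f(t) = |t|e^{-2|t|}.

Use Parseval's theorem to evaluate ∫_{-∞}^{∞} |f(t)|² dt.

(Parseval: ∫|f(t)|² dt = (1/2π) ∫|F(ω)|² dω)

∫|f(t)|² dt = \frac{1}{16}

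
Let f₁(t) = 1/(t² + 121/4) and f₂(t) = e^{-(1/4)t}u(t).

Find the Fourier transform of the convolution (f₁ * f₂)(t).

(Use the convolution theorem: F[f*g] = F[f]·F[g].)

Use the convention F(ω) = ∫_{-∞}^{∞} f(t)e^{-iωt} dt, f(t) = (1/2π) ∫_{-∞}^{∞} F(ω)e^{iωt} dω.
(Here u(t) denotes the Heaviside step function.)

F[f₁*f₂](ω) = \frac{8 \pi e^{- \frac{11 \left|{\omega}\right|}{2}}}{11 \left(4 i \omega + 1\right)}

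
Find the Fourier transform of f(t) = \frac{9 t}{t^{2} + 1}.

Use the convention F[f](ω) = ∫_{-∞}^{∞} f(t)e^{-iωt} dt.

F(ω) = - 9 i \pi e^{- \left|{\omega}\right|} \operatorname{sign}{\left(\omega \right)}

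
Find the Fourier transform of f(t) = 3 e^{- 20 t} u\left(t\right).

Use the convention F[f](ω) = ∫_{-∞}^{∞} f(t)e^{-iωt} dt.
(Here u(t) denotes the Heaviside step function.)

F(ω) = \frac{3}{i \omega + 20}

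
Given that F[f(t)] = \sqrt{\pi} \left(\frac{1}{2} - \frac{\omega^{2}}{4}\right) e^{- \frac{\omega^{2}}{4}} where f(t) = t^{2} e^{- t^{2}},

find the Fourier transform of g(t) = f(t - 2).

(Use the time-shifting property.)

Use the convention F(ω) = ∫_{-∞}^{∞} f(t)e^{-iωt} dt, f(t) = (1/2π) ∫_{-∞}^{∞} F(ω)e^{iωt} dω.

F[g](ω) = \frac{\sqrt{\pi} \left(2 - \omega^{2}\right) e^{- \frac{\omega \left(\omega + 8 i\right)}{4}}}{4}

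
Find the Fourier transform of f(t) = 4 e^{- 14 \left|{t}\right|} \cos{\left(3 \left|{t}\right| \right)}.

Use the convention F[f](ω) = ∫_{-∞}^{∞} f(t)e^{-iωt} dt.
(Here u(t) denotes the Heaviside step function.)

F(ω) = \frac{112 \left(\omega^{2} + 205\right)}{\omega^{4} + 374 \omega^{2} + 42025}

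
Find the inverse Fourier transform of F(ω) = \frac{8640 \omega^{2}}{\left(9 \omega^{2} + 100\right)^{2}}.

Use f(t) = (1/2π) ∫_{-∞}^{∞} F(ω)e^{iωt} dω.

f(t) = 8 \left(1 - \frac{10 \left|{t}\right|}{3}\right) e^{- \frac{10 \left|{t}\right|}{3}}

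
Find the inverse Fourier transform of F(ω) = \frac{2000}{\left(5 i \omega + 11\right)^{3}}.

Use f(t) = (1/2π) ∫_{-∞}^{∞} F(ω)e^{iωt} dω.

f(t) = 8 t^{2} e^{- \frac{11 t}{5}} u\left(t\right)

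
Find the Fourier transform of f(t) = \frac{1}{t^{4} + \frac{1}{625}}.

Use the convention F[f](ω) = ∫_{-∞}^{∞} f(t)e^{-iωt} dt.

F(ω) = 125 \pi e^{- \frac{\sqrt{2} \left|{\omega}\right|}{10}} \sin{\left(\frac{\sqrt{2} \left|{\omega}\right|}{10} + \frac{\pi}{4} \right)}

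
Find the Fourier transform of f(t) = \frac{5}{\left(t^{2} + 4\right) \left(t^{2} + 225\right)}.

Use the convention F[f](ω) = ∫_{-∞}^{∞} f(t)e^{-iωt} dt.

F(ω) = \frac{\pi \left(15 e^{13 \left|{\omega}\right|} - 2\right) e^{- 15 \left|{\omega}\right|}}{1326}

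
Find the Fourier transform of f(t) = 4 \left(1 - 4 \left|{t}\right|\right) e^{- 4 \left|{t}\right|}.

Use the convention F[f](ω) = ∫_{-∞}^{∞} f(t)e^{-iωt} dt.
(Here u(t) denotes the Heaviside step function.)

F(ω) = \frac{64 \omega^{2}}{\left(\omega^{2} + 16\right)^{2}}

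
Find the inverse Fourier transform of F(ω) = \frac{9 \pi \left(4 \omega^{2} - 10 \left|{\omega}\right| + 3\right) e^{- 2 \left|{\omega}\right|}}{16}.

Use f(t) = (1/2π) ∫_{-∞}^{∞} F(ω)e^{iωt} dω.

f(t) = \frac{9 t^{4}}{\left(t^{2} + 4\right)^{3}}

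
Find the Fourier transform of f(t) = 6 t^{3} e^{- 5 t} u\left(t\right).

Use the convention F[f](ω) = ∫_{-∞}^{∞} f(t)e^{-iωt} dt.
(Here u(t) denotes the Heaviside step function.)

F(ω) = \frac{36}{\left(i \omega + 5\right)^{4}}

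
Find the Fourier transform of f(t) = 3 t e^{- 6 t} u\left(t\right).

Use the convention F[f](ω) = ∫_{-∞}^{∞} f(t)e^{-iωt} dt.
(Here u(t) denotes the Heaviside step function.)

F(ω) = \frac{3}{\left(i \omega + 6\right)^{2}}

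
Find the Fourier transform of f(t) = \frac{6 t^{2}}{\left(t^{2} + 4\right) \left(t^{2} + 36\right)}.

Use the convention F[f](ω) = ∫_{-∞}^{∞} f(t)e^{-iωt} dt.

F(ω) = \frac{3 \pi \left(3 - e^{4 \left|{\omega}\right|}\right) e^{- 6 \left|{\omega}\right|}}{8}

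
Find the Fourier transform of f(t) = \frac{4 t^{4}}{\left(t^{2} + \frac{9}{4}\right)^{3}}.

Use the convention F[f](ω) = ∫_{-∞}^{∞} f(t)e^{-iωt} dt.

F(ω) = \frac{\pi \left(3 \omega^{2} - 10 \left|{\omega}\right| + 4\right) e^{- \frac{3 \left|{\omega}\right|}{2}}}{4}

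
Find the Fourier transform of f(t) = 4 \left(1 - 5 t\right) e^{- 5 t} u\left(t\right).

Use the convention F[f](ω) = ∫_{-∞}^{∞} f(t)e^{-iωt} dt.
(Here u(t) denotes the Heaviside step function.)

F(ω) = \frac{4 i \omega}{- \omega^{2} + 10 i \omega + 25}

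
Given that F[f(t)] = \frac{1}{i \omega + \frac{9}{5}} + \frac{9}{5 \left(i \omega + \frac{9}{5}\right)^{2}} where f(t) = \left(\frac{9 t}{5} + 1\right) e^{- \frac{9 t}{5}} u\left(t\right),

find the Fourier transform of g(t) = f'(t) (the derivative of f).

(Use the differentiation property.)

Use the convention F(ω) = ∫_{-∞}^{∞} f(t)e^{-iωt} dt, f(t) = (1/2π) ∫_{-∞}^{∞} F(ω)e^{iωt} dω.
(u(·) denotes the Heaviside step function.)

F[g](ω) = \frac{5 \omega \left(5 \omega - 18 i\right)}{25 \omega^{2} - 90 i \omega - 81}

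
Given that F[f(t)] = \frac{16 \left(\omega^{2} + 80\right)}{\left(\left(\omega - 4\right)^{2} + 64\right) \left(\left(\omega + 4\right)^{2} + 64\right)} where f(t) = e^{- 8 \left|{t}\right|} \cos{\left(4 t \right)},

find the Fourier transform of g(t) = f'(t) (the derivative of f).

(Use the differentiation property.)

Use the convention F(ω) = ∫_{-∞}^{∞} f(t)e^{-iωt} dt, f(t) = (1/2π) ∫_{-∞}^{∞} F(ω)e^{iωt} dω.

F[g](ω) = \frac{16 i \omega \left(\omega^{2} + 80\right)}{\omega^{4} + 96 \omega^{2} + 6400}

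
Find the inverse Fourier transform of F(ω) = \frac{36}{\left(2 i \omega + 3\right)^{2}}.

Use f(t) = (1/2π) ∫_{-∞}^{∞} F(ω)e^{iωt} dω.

f(t) = 9 t e^{- \frac{3 t}{2}} u\left(t\right)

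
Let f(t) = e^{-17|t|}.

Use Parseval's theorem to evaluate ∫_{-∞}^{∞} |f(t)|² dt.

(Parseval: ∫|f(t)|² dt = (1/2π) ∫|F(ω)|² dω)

∫|f(t)|² dt = \frac{1}{17}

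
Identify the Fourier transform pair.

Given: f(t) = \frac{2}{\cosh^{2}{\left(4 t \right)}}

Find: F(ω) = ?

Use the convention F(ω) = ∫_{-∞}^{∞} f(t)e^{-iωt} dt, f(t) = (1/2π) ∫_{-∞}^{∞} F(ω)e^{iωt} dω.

F(ω) = \frac{\pi \omega}{8 \sinh{\left(\frac{\pi \omega}{8} \right)}}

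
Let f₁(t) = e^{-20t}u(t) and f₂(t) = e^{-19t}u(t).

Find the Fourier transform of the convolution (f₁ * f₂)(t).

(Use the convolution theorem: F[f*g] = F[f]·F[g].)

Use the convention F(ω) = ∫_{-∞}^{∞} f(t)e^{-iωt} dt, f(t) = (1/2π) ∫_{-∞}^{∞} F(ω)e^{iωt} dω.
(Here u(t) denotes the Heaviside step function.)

F[f₁*f₂](ω) = \frac{1}{\left(i \omega + 19\right) \left(i \omega + 20\right)}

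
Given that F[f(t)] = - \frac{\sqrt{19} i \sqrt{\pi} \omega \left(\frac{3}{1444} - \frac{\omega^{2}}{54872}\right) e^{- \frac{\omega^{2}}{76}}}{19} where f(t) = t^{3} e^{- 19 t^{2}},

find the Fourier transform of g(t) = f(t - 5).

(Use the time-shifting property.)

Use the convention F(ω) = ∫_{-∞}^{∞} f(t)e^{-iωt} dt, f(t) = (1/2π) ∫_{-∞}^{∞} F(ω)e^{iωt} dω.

F[g](ω) = \frac{\sqrt{19} i \sqrt{\pi} \omega \left(\omega^{2} - 114\right) e^{- \frac{\omega \left(\omega + 380 i\right)}{76}}}{1042568}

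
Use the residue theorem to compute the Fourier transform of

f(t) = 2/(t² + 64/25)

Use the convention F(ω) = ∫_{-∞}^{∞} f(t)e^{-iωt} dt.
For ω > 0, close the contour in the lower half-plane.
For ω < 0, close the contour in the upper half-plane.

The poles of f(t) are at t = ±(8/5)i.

Let g(z) = f(z)e^{-iωz}; for large |z| the factor e^{-iωz} decays in the lower half-plane when ω > 0 and in the upper half-plane when ω < 0.

Case ω > 0 (lower half-plane, clockwise contour ⇒ F(ω) = -2πi·ΣRes):
  Res_{z = - \frac{8 i}{5}} g(z) = \frac{5 i e^{- \frac{8 \omega}{5}}}{8}
  F(ω) = -2πi·ΣRes = \frac{5 \pi e^{- \frac{8 \omega}{5}}}{4}

Case ω < 0 (upper half-plane, counterclockwise contour ⇒ F(ω) = +2πi·ΣRes):
  Res_{z = \frac{8 i}{5}} g(z) = - \frac{5 i e^{\frac{8 \omega}{5}}}{8}
  F(ω) = 2πi·ΣRes = \frac{5 \pi e^{\frac{8 \omega}{5}}}{4}

Both cases combine into a single formula in |ω|:

F(ω) = \frac{5 \pi e^{- \frac{8 \left|{\omega}\right|}{5}}}{4}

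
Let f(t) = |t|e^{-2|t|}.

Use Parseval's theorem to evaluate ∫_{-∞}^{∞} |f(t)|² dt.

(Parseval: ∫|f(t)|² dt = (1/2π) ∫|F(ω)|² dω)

∫|f(t)|² dt = \frac{1}{16}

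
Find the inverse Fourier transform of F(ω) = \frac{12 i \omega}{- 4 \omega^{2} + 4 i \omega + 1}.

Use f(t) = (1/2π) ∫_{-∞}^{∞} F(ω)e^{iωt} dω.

f(t) = 3 \left(1 - \frac{t}{2}\right) e^{- \frac{t}{2}} u\left(t\right)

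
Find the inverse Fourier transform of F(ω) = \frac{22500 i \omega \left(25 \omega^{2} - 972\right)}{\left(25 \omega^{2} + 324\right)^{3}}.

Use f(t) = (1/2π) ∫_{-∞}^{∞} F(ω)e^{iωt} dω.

f(t) = 9 t e^{- \frac{18 \left|{t}\right|}{5}} \left|{t}\right|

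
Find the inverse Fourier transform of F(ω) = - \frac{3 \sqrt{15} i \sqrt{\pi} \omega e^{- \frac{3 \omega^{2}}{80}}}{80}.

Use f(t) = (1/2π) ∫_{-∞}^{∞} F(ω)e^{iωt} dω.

f(t) = 5 t e^{- \frac{20 t^{2}}{3}}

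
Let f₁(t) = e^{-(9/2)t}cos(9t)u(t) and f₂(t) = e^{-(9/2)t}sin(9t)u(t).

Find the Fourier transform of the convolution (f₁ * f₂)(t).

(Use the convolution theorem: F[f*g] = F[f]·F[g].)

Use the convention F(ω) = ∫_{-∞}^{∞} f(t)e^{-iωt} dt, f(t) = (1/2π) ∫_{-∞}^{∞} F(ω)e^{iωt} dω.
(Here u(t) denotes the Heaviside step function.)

F[f₁*f₂](ω) = \frac{72 \left(2 i \omega + 9\right)}{\left(\left(2 i \omega + 9\right)^{2} + 324\right)^{2}}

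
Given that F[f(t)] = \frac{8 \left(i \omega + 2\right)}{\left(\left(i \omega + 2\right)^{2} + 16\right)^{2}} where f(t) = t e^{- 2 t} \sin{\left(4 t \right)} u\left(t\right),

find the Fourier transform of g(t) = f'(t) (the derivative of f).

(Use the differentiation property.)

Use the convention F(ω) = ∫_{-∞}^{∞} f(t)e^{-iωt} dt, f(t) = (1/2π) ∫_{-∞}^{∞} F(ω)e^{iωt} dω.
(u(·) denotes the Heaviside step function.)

F[g](ω) = \frac{8 i \omega \left(i \omega + 2\right)}{\left(\left(i \omega + 2\right)^{2} + 16\right)^{2}}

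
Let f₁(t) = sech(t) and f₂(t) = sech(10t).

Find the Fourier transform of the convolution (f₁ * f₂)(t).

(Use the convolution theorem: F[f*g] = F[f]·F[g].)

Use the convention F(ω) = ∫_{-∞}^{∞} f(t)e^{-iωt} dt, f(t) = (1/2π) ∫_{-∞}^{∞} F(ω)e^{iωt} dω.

F[f₁*f₂](ω) = \frac{\pi^{2}}{10 \cosh{\left(\frac{\pi \omega}{20} \right)} \cosh{\left(\frac{\pi \omega}{2} \right)}}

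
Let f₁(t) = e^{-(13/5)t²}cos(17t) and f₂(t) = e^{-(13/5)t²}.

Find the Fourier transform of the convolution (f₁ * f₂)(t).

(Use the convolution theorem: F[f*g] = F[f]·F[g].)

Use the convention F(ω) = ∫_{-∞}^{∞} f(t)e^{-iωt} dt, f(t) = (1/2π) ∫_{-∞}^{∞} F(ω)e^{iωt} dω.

F[f₁*f₂](ω) = \frac{5 \pi \left(e^{\frac{85 \omega}{13}} + 1\right) e^{- \frac{5 \omega^{2}}{26} - \frac{85 \omega}{26} - \frac{1445}{52}}}{26}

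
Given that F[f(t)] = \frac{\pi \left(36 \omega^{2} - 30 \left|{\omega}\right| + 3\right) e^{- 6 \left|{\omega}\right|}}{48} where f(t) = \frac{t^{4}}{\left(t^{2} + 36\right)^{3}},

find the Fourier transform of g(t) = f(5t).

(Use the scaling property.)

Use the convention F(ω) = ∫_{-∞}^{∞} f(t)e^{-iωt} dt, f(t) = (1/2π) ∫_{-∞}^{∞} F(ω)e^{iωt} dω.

F[g](ω) = \frac{\pi \left(12 \omega^{2} - 50 \left|{\omega}\right| + 25\right) e^{- \frac{6 \left|{\omega}\right|}{5}}}{2000}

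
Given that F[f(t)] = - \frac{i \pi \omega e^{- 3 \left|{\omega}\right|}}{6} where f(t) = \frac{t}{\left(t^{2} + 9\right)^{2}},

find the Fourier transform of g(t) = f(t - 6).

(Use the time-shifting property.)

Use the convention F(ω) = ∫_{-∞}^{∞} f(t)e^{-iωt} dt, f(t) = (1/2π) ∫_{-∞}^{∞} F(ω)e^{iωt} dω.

F[g](ω) = - \frac{i \pi \omega e^{- 6 i \omega - 3 \left|{\omega}\right|}}{6}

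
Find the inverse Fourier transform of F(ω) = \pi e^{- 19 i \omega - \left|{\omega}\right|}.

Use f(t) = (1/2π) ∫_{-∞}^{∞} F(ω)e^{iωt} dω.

f(t) = \frac{1}{\left(t - 19\right)^{2} + 1}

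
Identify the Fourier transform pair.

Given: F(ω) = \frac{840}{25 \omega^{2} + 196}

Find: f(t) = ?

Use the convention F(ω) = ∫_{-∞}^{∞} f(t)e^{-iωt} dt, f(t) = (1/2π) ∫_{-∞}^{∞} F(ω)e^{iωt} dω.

f(t) = 6 e^{- \frac{14 \left|{t}\right|}{5}}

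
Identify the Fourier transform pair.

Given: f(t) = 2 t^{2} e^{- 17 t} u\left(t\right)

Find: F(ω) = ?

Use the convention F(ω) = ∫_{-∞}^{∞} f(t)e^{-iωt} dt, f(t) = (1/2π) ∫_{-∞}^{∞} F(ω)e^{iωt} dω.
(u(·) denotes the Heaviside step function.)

F(ω) = \frac{4}{\left(i \omega + 17\right)^{3}}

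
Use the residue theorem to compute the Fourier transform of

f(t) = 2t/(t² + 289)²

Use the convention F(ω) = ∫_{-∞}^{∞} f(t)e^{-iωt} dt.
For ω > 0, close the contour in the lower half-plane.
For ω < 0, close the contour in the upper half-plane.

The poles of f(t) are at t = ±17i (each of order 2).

Let g(z) = f(z)e^{-iωz}; for large |z| the factor e^{-iωz} decays in the lower half-plane when ω > 0 and in the upper half-plane when ω < 0.

Case ω > 0 (lower half-plane, clockwise contour ⇒ F(ω) = -2πi·ΣRes):
  Res_{z = - 17 i} g(z) = \frac{\omega e^{- 17 \omega}}{34} (pole of order 2)
  F(ω) = -2πi·ΣRes = - \frac{i \pi \omega e^{- 17 \omega}}{17}

Case ω < 0 (upper half-plane, counterclockwise contour ⇒ F(ω) = +2πi·ΣRes):
  Res_{z = 17 i} g(z) = - \frac{\omega e^{17 \omega}}{34} (pole of order 2)
  F(ω) = 2πi·ΣRes = - \frac{i \pi \omega e^{17 \omega}}{17}

Both cases combine into a single formula in |ω|:

F(ω) = - \frac{i \pi \omega e^{- 17 \left|{\omega}\right|}}{17}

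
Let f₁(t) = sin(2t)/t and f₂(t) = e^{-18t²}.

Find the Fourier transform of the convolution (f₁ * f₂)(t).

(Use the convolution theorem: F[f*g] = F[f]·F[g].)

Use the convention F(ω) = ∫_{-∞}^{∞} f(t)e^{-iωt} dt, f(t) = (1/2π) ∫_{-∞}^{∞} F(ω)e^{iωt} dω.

F[f₁*f₂](ω) = \begin{cases} \frac{\sqrt{2} \pi^{\frac{3}{2}} e^{- \frac{\omega^{2}}{72}}}{6} & \text{for}\: \omega > -2 \wedge \omega < 2 \\0 & \text{otherwise} \end{cases}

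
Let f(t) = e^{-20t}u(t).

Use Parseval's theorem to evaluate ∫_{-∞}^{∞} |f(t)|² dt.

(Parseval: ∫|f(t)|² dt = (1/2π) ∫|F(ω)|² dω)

∫|f(t)|² dt = \frac{1}{40}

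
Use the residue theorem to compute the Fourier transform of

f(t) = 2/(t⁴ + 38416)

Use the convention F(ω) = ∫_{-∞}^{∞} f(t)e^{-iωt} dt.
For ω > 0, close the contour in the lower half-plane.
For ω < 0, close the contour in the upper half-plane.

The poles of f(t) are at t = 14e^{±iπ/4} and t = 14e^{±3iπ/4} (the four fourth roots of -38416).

Let g(z) = f(z)e^{-iωz}; for large |z| the factor e^{-iωz} decays in the lower half-plane when ω > 0 and in the upper half-plane when ω < 0.

Case ω > 0 (lower half-plane, clockwise contour ⇒ F(ω) = -2πi·ΣRes):
  Res_{z = - 7 \sqrt{2} - 7 \sqrt{2} i} g(z) = \frac{\sqrt{2} i \left(1 - i\right) e^{7 \sqrt{2} \omega \left(-1 + i\right)}}{10976}
  Res_{z = 7 \sqrt{2} - 7 \sqrt{2} i} g(z) = \frac{\sqrt{2} i \left(1 + i\right) e^{- 7 \sqrt{2} \omega \left(1 + i\right)}}{10976}
  F(ω) = -2πi·ΣRes = \frac{\sqrt{2} \pi \left(1 - i\right) \left(e^{14 \sqrt{2} i \omega} + i\right) e^{- 7 \sqrt{2} \omega \left(1 + i\right)}}{5488} = \frac{\pi e^{- 7 \sqrt{2} \omega} \sin{\left(7 \sqrt{2} \omega + \frac{\pi}{4} \right)}}{1372}

Case ω < 0 (upper half-plane, counterclockwise contour ⇒ F(ω) = +2πi·ΣRes):
  Res_{z = 7 \sqrt{2} + 7 \sqrt{2} i} g(z) = \frac{\sqrt{2} i \left(-1 + i\right) e^{7 \sqrt{2} \omega \left(1 - i\right)}}{10976}
  Res_{z = - 7 \sqrt{2} + 7 \sqrt{2} i} g(z) = \frac{\sqrt{2} \left(1 - i\right) e^{7 \sqrt{2} \omega \left(1 + i\right)}}{10976}
  F(ω) = 2πi·ΣRes = - \frac{\sqrt{2} i \pi \left(i \left(1 - i\right) e^{7 \sqrt{2} \omega \left(1 - i\right)} - \left(1 - i\right) e^{7 \sqrt{2} \omega \left(1 + i\right)}\right)}{5488} = \frac{\pi e^{7 \sqrt{2} \omega} \cos{\left(7 \sqrt{2} \omega + \frac{\pi}{4} \right)}}{1372}

Both cases combine into a single formula in |ω|:

F(ω) = \frac{\pi e^{- 7 \sqrt{2} \left|{\omega}\right|} \sin{\left(7 \sqrt{2} \left|{\omega}\right| + \frac{\pi}{4} \right)}}{1372}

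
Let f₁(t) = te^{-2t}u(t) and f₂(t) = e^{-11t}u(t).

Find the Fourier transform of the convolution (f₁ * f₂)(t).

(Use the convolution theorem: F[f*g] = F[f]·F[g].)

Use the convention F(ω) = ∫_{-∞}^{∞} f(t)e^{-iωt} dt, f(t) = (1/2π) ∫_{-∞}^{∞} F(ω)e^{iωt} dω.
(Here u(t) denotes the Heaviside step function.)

F[f₁*f₂](ω) = \frac{1}{\left(i \omega + 2\right)^{2} \left(i \omega + 11\right)}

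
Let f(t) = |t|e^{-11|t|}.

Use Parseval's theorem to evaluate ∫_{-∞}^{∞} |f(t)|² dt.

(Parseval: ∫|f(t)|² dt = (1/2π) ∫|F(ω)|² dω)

∫|f(t)|² dt = \frac{1}{2662}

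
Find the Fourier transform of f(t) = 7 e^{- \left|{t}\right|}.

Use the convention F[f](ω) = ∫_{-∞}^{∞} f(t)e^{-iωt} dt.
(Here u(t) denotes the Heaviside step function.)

F(ω) = \frac{14}{\omega^{2} + 1}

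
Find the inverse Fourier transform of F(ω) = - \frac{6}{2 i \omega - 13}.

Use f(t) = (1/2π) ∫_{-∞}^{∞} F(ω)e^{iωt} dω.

f(t) = 3 e^{\frac{13 t}{2}} u\left(- t\right)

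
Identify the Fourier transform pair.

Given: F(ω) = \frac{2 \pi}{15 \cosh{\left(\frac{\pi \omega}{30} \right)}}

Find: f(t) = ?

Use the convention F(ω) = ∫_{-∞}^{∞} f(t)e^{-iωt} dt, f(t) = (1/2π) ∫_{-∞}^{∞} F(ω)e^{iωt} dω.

f(t) = \frac{2}{\cosh{\left(15 t \right)}}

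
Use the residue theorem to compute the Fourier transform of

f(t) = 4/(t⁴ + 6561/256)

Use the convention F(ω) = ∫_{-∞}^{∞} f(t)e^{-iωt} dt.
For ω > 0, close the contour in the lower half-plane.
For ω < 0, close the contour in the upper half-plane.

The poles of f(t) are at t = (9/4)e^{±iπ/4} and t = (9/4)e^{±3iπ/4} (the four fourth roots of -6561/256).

Let g(z) = f(z)e^{-iωz}; for large |z| the factor e^{-iωz} decays in the lower half-plane when ω > 0 and in the upper half-plane when ω < 0.

Case ω > 0 (lower half-plane, clockwise contour ⇒ F(ω) = -2πi·ΣRes):
  Res_{z = - \frac{9 \sqrt{2}}{8} - \frac{9 \sqrt{2} i}{8}} g(z) = \frac{32 \sqrt{2} \left(1 + i\right) e^{\frac{9 \sqrt{2} \omega \left(-1 + i\right)}{8}}}{729}
  Res_{z = \frac{9 \sqrt{2}}{8} - \frac{9 \sqrt{2} i}{8}} g(z) = \frac{32 \sqrt{2} \left(-1 + i\right) e^{- \frac{9 \sqrt{2} \omega \left(1 + i\right)}{8}}}{729}
  F(ω) = -2πi·ΣRes = \frac{64 \sqrt{2} \pi \left(\left(1 - i\right) e^{\frac{9 \sqrt{2} i \omega}{4}} + 1 + i\right) e^{- \frac{9 \sqrt{2} \omega \left(1 + i\right)}{8}}}{729} = \frac{256 \pi e^{- \frac{9 \sqrt{2} \omega}{8}} \sin{\left(\frac{9 \sqrt{2} \omega}{8} + \frac{\pi}{4} \right)}}{729}

Case ω < 0 (upper half-plane, counterclockwise contour ⇒ F(ω) = +2πi·ΣRes):
  Res_{z = \frac{9 \sqrt{2}}{8} + \frac{9 \sqrt{2} i}{8}} g(z) = - \frac{32 \sqrt{2} \left(1 + i\right) e^{\frac{9 \sqrt{2} \omega \left(1 - i\right)}{8}}}{729}
  Res_{z = - \frac{9 \sqrt{2}}{8} + \frac{9 \sqrt{2} i}{8}} g(z) = \frac{32 \sqrt{2} \left(1 - i\right) e^{\frac{9 \sqrt{2} \omega \left(1 + i\right)}{8}}}{729}
  F(ω) = 2πi·ΣRes = - \frac{64 \sqrt{2} i \pi \left(\left(1 + i\right) e^{\frac{9 \sqrt{2} \omega \left(1 - i\right)}{8}} - \left(1 - i\right) e^{\frac{9 \sqrt{2} \omega \left(1 + i\right)}{8}}\right)}{729} = \frac{256 \pi e^{\frac{9 \sqrt{2} \omega}{8}} \cos{\left(\frac{9 \sqrt{2} \omega}{8} + \frac{\pi}{4} \right)}}{729}

Both cases combine into a single formula in |ω|:

F(ω) = \frac{256 \pi e^{- \frac{9 \sqrt{2} \left|{\omega}\right|}{8}} \sin{\left(\frac{9 \sqrt{2} \left|{\omega}\right|}{8} + \frac{\pi}{4} \right)}}{729}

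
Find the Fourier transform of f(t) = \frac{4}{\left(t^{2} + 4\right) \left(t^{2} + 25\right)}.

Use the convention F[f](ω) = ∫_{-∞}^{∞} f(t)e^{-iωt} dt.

F(ω) = \frac{2 \pi \left(5 e^{3 \left|{\omega}\right|} - 2\right) e^{- 5 \left|{\omega}\right|}}{105}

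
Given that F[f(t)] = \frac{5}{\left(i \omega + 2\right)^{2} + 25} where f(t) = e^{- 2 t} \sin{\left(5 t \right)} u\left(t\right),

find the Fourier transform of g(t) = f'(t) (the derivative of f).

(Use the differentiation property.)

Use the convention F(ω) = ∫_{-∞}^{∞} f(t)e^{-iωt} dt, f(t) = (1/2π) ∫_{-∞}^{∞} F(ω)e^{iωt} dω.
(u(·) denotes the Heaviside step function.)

F[g](ω) = \frac{5 i \omega}{\left(i \omega + 2\right)^{2} + 25}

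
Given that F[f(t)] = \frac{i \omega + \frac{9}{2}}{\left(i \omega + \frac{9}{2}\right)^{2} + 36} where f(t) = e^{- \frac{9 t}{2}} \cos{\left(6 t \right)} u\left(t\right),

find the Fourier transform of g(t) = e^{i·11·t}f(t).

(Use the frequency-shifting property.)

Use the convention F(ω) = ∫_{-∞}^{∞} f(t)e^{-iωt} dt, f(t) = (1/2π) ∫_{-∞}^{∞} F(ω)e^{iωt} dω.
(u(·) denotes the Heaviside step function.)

F[g](ω) = \frac{2 \left(2 i \left(\omega - 11\right) + 9\right)}{\left(2 i \left(\omega - 11\right) + 9\right)^{2} + 144}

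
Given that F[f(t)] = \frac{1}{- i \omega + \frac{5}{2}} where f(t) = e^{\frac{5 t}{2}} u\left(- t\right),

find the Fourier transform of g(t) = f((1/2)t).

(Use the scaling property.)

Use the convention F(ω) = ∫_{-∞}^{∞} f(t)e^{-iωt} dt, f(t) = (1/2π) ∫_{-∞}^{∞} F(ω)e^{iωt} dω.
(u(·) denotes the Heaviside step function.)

F[g](ω) = - \frac{4}{4 i \omega - 5}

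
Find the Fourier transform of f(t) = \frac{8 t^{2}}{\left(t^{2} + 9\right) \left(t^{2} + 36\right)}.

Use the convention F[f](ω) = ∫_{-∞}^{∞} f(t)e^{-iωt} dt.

F(ω) = \frac{8 \pi \left(2 - e^{3 \left|{\omega}\right|}\right) e^{- 6 \left|{\omega}\right|}}{9}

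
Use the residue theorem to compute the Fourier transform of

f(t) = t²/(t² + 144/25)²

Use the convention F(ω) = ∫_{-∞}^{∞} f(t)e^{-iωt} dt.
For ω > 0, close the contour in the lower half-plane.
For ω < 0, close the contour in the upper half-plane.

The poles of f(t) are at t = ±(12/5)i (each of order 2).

Let g(z) = f(z)e^{-iωz}; for large |z| the factor e^{-iωz} decays in the lower half-plane when ω > 0 and in the upper half-plane when ω < 0.

Case ω > 0 (lower half-plane, clockwise contour ⇒ F(ω) = -2πi·ΣRes):
  Res_{z = - \frac{12 i}{5}} g(z) = \frac{i \left(5 - 12 \omega\right) e^{- \frac{12 \omega}{5}}}{48} (pole of order 2)
  F(ω) = -2πi·ΣRes = \frac{\pi \left(5 - 12 \omega\right) e^{- \frac{12 \omega}{5}}}{24}

Case ω < 0 (upper half-plane, counterclockwise contour ⇒ F(ω) = +2πi·ΣRes):
  Res_{z = \frac{12 i}{5}} g(z) = \frac{i \left(- 12 \omega - 5\right) e^{\frac{12 \omega}{5}}}{48} (pole of order 2)
  F(ω) = 2πi·ΣRes = \frac{\pi \left(12 \omega + 5\right) e^{\frac{12 \omega}{5}}}{24}

Both cases combine into a single formula in |ω|:

F(ω) = \frac{\pi \left(5 - 12 \left|{\omega}\right|\right) e^{- \frac{12 \left|{\omega}\right|}{5}}}{24}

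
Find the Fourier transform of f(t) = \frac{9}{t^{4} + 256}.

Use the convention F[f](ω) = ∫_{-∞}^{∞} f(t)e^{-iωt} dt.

F(ω) = \frac{9 \pi e^{- 2 \sqrt{2} \left|{\omega}\right|} \sin{\left(2 \sqrt{2} \left|{\omega}\right| + \frac{\pi}{4} \right)}}{64}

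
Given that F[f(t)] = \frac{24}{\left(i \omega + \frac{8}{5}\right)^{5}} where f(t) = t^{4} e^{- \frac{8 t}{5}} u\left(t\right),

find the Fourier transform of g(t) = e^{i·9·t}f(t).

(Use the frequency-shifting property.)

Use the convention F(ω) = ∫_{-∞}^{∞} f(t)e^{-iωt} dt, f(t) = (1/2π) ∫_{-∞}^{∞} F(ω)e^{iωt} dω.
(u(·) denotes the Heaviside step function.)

F[g](ω) = \frac{75000}{\left(5 i \left(\omega - 9\right) + 8\right)^{5}}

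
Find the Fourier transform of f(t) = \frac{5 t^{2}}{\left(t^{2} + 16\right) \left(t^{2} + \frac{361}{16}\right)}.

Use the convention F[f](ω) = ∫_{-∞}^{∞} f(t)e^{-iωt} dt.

F(ω) = - \frac{64 \pi e^{- 4 \left|{\omega}\right|}}{21} + \frac{76 \pi e^{- \frac{19 \left|{\omega}\right|}{4}}}{21}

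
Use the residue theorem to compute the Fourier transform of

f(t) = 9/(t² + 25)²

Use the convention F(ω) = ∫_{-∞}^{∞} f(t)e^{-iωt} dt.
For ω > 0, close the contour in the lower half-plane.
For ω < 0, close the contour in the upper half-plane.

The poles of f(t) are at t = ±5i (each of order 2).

Let g(z) = f(z)e^{-iωz}; for large |z| the factor e^{-iωz} decays in the lower half-plane when ω > 0 and in the upper half-plane when ω < 0.

Case ω > 0 (lower half-plane, clockwise contour ⇒ F(ω) = -2πi·ΣRes):
  Res_{z = - 5 i} g(z) = \frac{9 i \left(5 \omega + 1\right) e^{- 5 \omega}}{500} (pole of order 2)
  F(ω) = -2πi·ΣRes = \frac{9 \pi \left(5 \omega + 1\right) e^{- 5 \omega}}{250}

Case ω < 0 (upper half-plane, counterclockwise contour ⇒ F(ω) = +2πi·ΣRes):
  Res_{z = 5 i} g(z) = \frac{9 i \left(5 \omega - 1\right) e^{5 \omega}}{500} (pole of order 2)
  F(ω) = 2πi·ΣRes = \frac{9 \pi \left(1 - 5 \omega\right) e^{5 \omega}}{250}

Both cases combine into a single formula in |ω|:

F(ω) = \frac{9 \pi \left(5 \left|{\omega}\right| + 1\right) e^{- 5 \left|{\omega}\right|}}{250}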